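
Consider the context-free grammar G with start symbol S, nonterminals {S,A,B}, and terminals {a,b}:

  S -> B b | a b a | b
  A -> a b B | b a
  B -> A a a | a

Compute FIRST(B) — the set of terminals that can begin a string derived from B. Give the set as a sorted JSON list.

FIRST sets, iterate to fixpoint:
pass 1:
  A via A→a b B: +{a}
  A via A→b a: +{b}
  B via B→A a a: +{a,b}
  S via S→B b: +{a,b}
  FIRST[S]={a,b}  FIRST[A]={a,b}  FIRST[B]={a,b}
pass 2: (no change)
  FIRST[S]={a,b}  FIRST[A]={a,b}  FIRST[B]={a,b}

FIRST(B) = ["a", "b"]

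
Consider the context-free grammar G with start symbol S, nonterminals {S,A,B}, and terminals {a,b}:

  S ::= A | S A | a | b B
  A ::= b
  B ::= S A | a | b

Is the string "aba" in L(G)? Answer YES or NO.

CNF form of G:
  S -> S A | T0 B | a | b
  A -> b
  B -> S A | a | b
  T0 -> b

CYK fill:
  cell(0,0) a: {B,S}
  cell(1,1) b: {A,B,S,T0}  orig:{A,B,S}
  cell(2,2) a: {B,S}
  cell(0,1) ab: {B,S}
  cell(1,2) ba: {S}
  cell(0,2) aba: ∅

S ∉ T[0,2] ⇒ NO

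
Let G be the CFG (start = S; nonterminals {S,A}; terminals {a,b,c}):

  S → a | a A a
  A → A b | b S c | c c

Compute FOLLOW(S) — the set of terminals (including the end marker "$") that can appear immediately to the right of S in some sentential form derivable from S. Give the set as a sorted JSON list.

FIRST iteration:
round 1:
  A via A→b S c: +{b}
  A via A→c c: +{c}
  S via S→a: +{a}
  FIRST(S)={a}  FIRST(A)={b,c}
round 2: (no change)
  FIRST(S)={a}  FIRST(A)={b,c}

FOLLOW sets:
FOLLOW(S) := {$}
pass 1:
  A→A b: FOLLOW(A) ⊇ FIRST(b) = {b}; new: +{b}
  A→b S c: FOLLOW(S) ⊇ FIRST(c) = {c}; new: +{c}
  S→a A a: FOLLOW(A) ⊇ FIRST(a) = {a}; new: +{a}
  FOLLOW[S]={$,c}  FOLLOW[A]={a,b}
pass 2: (stable)
  FOLLOW[S]={$,c}  FOLLOW[A]={a,b}

FOLLOW(S) = ["$", "c"]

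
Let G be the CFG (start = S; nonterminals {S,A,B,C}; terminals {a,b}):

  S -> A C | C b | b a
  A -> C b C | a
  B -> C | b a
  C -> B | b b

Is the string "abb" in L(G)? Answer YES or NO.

CNF form of G:
  S -> A C | C T0 | T0 T1
  A -> C X2 | a
  B -> T0 T0 | T0 T1
  C -> T0 T0 | T0 T1
  T0 -> b
  T1 -> a
  X2 -> T0 C

Fill CYK table bottom-up:
  T[0,0] 'a' = {A,T1}  orig:{A}
  T[1,1] 'b' = {T0}  orig:{}
  T[2,2] 'b' = {T0}  orig:{}
  T[0,1] 'ab' = ∅
  T[1,2] 'bb' = {B,C}
  T[0,2] 'abb' = {S}

S ∈ T[0,2] ⇒ YES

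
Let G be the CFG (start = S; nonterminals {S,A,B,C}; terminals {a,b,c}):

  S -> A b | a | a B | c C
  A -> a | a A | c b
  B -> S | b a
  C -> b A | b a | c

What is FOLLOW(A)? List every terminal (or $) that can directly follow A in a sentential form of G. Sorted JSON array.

Compute FIRST by fixpoint:
pass 1:
  A via A→a: +{a}
  A via A→c b: +{c}
  B via B→b a: +{b}
  C via C→b A: +{b}
  C via C→c: +{c}
  S via S→A b: +{a,c}
  FIRST[S]={a,c}  FIRST[A]={a,c}  FIRST[B]={b}  FIRST[C]={b,c}
pass 2:
  B via B→S: +{a,c}
  FIRST[S]={a,c}  FIRST[A]={a,c}  FIRST[B]={a,b,c}  FIRST[C]={b,c}
pass 3: done
  FIRST[S]={a,c}  FIRST[A]={a,c}  FIRST[B]={a,b,c}  FIRST[C]={b,c}

FOLLOW iteration:
seed FOLLOW(S) with $
pass 1:
  S→A b: FOLLOW(A) ⊇ FIRST(b) = {b}; new: +{b}
  S→a B: FOLLOW(B) ⊇ FOLLOW(S) ⊇ {$}; new: +{$}
  S→c C: FOLLOW(C) ⊇ FOLLOW(S) ⊇ {$}; new: +{$}
  FOLLOW(S)={$}  FOLLOW(A)={b}  FOLLOW(B)={$}  FOLLOW(C)={$}
pass 2:
  C→b A: FOLLOW(A) ⊇ FOLLOW(C) ⊇ {$}; new: +{$}
  FOLLOW(S)={$}  FOLLOW(A)={$,b}  FOLLOW(B)={$}  FOLLOW(C)={$}
pass 3: done
  FOLLOW(S)={$}  FOLLOW(A)={$,b}  FOLLOW(B)={$}  FOLLOW(C)={$}

FOLLOW(A) = ["$", "b"]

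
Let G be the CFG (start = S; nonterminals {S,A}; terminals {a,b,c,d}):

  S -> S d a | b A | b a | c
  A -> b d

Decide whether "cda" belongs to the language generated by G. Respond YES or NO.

Convert to CNF:
  S -> S X3 | T0 A | T0 T2 | c
  A -> T0 T1
  T0 -> b
  T1 -> d
  T2 -> a
  X3 -> T1 T2

CYK fill:
  cell(0,0) c: {S}
  cell(1,1) d: {T1}  orig:{}
  cell(2,2) a: {T2}  orig:{}
  cell(0,1) cd: ∅
  cell(1,2) da: {X3}  orig:{}
  cell(0,2) cda: {S}

S ∈ T[0,2] ⇒ YES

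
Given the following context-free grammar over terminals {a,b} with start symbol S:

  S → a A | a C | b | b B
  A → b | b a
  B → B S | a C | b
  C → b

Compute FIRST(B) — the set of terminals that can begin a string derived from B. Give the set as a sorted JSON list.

Compute FIRST by fixpoint:
[1]
  A via A→b: +{b}
  B via B→a C: +{a}
  B via B→b: +{b}
  C via C→b: +{b}
  S via S→a A: +{a}
  S via S→b: +{b}
  S: {a,b}  A: {b}  B: {a,b}  C: {b}
[2] (stable)
  S: {a,b}  A: {b}  B: {a,b}  C: {b}

FIRST(B) = ["a", "b"]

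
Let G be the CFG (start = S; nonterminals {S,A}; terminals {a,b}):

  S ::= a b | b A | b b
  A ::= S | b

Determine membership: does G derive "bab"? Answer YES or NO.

CNF form of G:
  S -> T0 T1 | T1 A | T1 T1
  A -> T0 T1 | T1 A | T1 T1 | b
  T0 -> a
  T1 -> b

CYK table (by increasing span):
  [0..0]={A,T1}  "b"  orig:{A}
  [1..1]={T0}  "a"  orig:{}
  [2..2]={A,T1}  "b"  orig:{A}
  [0..1]=∅  "ba"
  [1..2]={A,S}  "ab"
  [0..2]={A,S}  "bab"

S ∈ T[0,2] ⇒ YES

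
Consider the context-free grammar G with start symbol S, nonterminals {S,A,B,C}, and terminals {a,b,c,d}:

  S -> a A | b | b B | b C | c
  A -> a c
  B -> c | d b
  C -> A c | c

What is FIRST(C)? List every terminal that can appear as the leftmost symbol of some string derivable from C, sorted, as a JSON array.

FIRST iteration:
round 1:
  A via A→a c: +{a}
  B via B→c: +{c}
  B via B→d b: +{d}
  C via C→A c: +{a}
  C via C→c: +{c}
  S via S→a A: +{a}
  S via S→b: +{b}
  S via S→c: +{c}
  S: {a,b,c}  A: {a}  B: {c,d}  C: {a,c}
round 2: (no change)
  S: {a,b,c}  A: {a}  B: {c,d}  C: {a,c}

FIRST(C) = ["a", "c"]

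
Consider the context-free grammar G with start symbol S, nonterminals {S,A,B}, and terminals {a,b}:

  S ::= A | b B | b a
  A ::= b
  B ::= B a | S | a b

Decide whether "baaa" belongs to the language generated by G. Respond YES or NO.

CNF form of G:
  S -> T1 B | T1 T0 | b
  A -> b
  B -> B T0 | T0 T1 | T1 B | T1 T0 | b
  T0 -> a
  T1 -> b

Fill CYK table bottom-up:
  T[0,0] 'b' = {A,B,S,T1}  orig:{A,B,S}
  T[1,1] 'a' = {T0}  orig:{}
  T[2,2] 'a' = {T0}  orig:{}
  T[3,3] 'a' = {T0}  orig:{}
  T[0,1] 'ba' = {B,S}
  T[1,2] 'aa' = ∅
  T[2,3] 'aa' = ∅
  T[0,2] 'baa' = {B}
  T[1,3] 'aaa' = ∅
  T[0,3] 'baaa' = {B}

S ∉ T[0,3] ⇒ NO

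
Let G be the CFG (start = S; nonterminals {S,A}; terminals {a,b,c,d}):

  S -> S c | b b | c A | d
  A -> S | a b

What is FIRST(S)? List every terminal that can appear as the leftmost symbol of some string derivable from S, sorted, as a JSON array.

FIRST iteration:
iter 1:
  A via A→a b: +{a}
  S via S→b b: +{b}
  S via S→c A: +{c}
  S via S→d: +{d}
  S: {b,c,d}  A: {a}
iter 2:
  A via A→S: +{b,c,d}
  S: {b,c,d}  A: {a,b,c,d}
iter 3: (no change)
  S: {b,c,d}  A: {a,b,c,d}

FIRST(S) = ["b", "c", "d"]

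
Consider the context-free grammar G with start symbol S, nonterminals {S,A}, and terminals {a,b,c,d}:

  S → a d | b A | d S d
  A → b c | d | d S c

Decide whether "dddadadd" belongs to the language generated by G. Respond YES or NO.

CNF form of G:
  S -> T0 A | T2 X5 | T3 T2
  A -> T0 T1 | T2 X4 | d
  T0 -> b
  T1 -> c
  T2 -> d
  T3 -> a
  X4 -> S T1
  X5 -> S T2

CYK fill:
  T[0,0] 'd' = {A,T2}  orig:{A}
  T[1,1] 'd' = {A,T2}  orig:{A}
  T[2,2] 'd' = {A,T2}  orig:{A}
  T[3,3] 'a' = {T3}  orig:{}
  T[4,4] 'd' = {A,T2}  orig:{A}
  T[5,5] 'a' = {T3}  orig:{}
  T[6,6] 'd' = {A,T2}  orig:{A}
  T[7,7] 'd' = {A,T2}  orig:{A}
  T[0,1] 'dd' = ∅
  T[1,2] 'dd' = ∅
  T[2,3] 'da' = ∅
  T[3,4] 'ad' = {S}
  T[4,5] 'da' = ∅
  T[5,6] 'ad' = {S}
  T[6,7] 'dd' = ∅
  T[0,2] 'ddd' = ∅
  T[1,3] 'dda' = ∅
  T[2,4] 'dad' = ∅
  T[3,5] 'ada' = ∅
  T[4,6] 'dad' = ∅
  T[5,7] 'add' = {X5}  orig:{}
  T[0,3] 'ddda' = ∅
  T[1,4] 'ddad' = ∅
  T[2,5] 'dada' = ∅
  T[3,6] 'adad' = ∅
  T[4,7] 'dadd' = {S}
  T[0,4] 'dddad' = ∅
  T[1,5] 'ddada' = ∅
  T[2,6] 'dadad' = ∅
  T[3,7] 'adadd' = ∅
  T[0,5] 'dddada' = ∅
  T[1,6] 'ddadad' = ∅
  T[2,7] 'dadadd' = ∅
  T[0,6] 'dddadad' = ∅
  T[1,7] 'ddadadd' = ∅
  T[0,7] 'dddadadd' = ∅

S ∉ T[0,7] ⇒ NO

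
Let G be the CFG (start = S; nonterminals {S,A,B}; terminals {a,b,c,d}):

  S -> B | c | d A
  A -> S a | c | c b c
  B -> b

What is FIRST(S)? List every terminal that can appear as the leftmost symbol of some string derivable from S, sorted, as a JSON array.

FIRST sets, iterate to fixpoint:
iter 1:
  A via A→c: +{c}
  B via B→b: +{b}
  S via S→B: +{b}
  S via S→c: +{c}
  S via S→d A: +{d}
  S: {b,c,d}  A: {c}  B: {b}
iter 2:
  A via A→S a: +{b,d}
  S: {b,c,d}  A: {b,c,d}  B: {b}
iter 3: — fixpoint
  S: {b,c,d}  A: {b,c,d}  B: {b}

FIRST(S) = ["b", "c", "d"]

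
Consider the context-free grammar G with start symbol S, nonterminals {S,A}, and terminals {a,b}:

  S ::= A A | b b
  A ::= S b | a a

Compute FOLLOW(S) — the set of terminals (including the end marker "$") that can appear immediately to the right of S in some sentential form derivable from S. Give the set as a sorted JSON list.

FIRST iteration:
iter 1:
  A via A→a a: +{a}
  S via S→A A: +{a}
  S via S→b b: +{b}
  S: {a,b}  A: {a}
iter 2:
  A via A→S b: +{b}
  S: {a,b}  A: {a,b}
iter 3: (no change)
  S: {a,b}  A: {a,b}

FOLLOW sets:
initialize: $ ∈ FOLLOW(S)
round 1:
  A→S b: FOLLOW(S) ⊇ FIRST(b) = {b}; new: +{b}
  S→A A: FOLLOW(A) ⊇ FIRST(A) = {a,b}; new: +{a,b}
  S→A A: FOLLOW(A) ⊇ FOLLOW(S) ⊇ {$,b}; new: +{$}
  FOLLOW(S)={$,b}  FOLLOW(A)={$,a,b}
round 2: (stable)
  FOLLOW(S)={$,b}  FOLLOW(A)={$,a,b}

FOLLOW(S) = ["$", "b"]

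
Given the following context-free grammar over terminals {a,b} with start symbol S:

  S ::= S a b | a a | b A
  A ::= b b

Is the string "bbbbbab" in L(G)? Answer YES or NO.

Convert to CNF:
  S -> S X2 | T0 A | T1 T1
  A -> T0 T0
  T0 -> b
  T1 -> a
  X2 -> T1 T0

Fill CYK table bottom-up:
  T[0,0] 'b' = {T0}  orig:{}
  T[1,1] 'b' = {T0}  orig:{}
  T[2,2] 'b' = {T0}  orig:{}
  T[3,3] 'b' = {T0}  orig:{}
  T[4,4] 'b' = {T0}  orig:{}
  T[5,5] 'a' = {T1}  orig:{}
  T[6,6] 'b' = {T0}  orig:{}
  T[0,1] 'bb' = {A}
  T[1,2] 'bb' = {A}
  T[2,3] 'bb' = {A}
  T[3,4] 'bb' = {A}
  T[4,5] 'ba' = ∅
  T[5,6] 'ab' = {X2}  orig:{}
  T[0,2] 'bbb' = {S}
  T[1,3] 'bbb' = {S}
  T[2,4] 'bbb' = {S}
  T[3,5] 'bba' = ∅
  T[4,6] 'bab' = ∅
  T[0,3] 'bbbb' = ∅
  T[1,4] 'bbbb' = ∅
  T[2,5] 'bbba' = ∅
  T[3,6] 'bbab' = ∅
  T[0,4] 'bbbbb' = ∅
  T[1,5] 'bbbba' = ∅
  T[2,6] 'bbbab' = {S}
  T[0,5] 'bbbbba' = ∅
  T[1,6] 'bbbbab' = ∅
  T[0,6] 'bbbbbab' = ∅

S ∉ T[0,6] ⇒ NO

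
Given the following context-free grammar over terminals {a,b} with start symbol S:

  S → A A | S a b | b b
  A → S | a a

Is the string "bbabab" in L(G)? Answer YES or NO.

CNF form of G:
  S -> A A | S X3 | T1 T1
  A -> A A | S X2 | T0 T0 | T1 T1
  T0 -> a
  T1 -> b
  X2 -> T0 T1
  X3 -> T0 T1

CYK fill:
  T[0,0] 'b' = {T1}  orig:{}
  T[1,1] 'b' = {T1}  orig:{}
  T[2,2] 'a' = {T0}  orig:{}
  T[3,3] 'b' = {T1}  orig:{}
  T[4,4] 'a' = {T0}  orig:{}
  T[5,5] 'b' = {T1}  orig:{}
  T[0,1] 'bb' = {A,S}
  T[1,2] 'ba' = ∅
  T[2,3] 'ab' = {X2,X3}  orig:{}
  T[3,4] 'ba' = ∅
  T[4,5] 'ab' = {X2,X3}  orig:{}
  T[0,2] 'bba' = ∅
  T[1,3] 'bab' = ∅
  T[2,4] 'aba' = ∅
  T[3,5] 'bab' = ∅
  T[0,3] 'bbab' = {A,S}
  T[1,4] 'baba' = ∅
  T[2,5] 'abab' = ∅
  T[0,4] 'bbaba' = ∅
  T[1,5] 'babab' = ∅
  T[0,5] 'bbabab' = {A,S}

S ∈ T[0,5] ⇒ YES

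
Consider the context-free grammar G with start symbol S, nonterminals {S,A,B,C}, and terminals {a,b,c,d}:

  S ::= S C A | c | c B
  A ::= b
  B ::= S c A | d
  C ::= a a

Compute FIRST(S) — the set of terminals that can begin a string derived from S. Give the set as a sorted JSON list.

FIRST iteration:
round 1:
  A via A→b: +{b}
  B via B→d: +{d}
  C via C→a a: +{a}
  S via S→c: +{c}
  FIRST(S)={c}  FIRST(A)={b}  FIRST(B)={d}  FIRST(C)={a}
round 2:
  B via B→S c A: +{c}
  FIRST(S)={c}  FIRST(A)={b}  FIRST(B)={c,d}  FIRST(C)={a}
round 3: done
  FIRST(S)={c}  FIRST(A)={b}  FIRST(B)={c,d}  FIRST(C)={a}

FIRST(S) = ["c"]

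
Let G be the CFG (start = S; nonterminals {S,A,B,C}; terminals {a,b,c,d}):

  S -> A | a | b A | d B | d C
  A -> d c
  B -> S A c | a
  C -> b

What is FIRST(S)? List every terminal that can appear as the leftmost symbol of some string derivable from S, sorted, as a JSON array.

FIRST iteration:
iter 1:
  A via A→d c: +{d}
  B via B→a: +{a}
  C via C→b: +{b}
  S via S→A: +{d}
  S via S→a: +{a}
  S via S→b A: +{b}
  FIRST(S)={a,b,d}  FIRST(A)={d}  FIRST(B)={a}  FIRST(C)={b}
iter 2:
  B via B→S A c: +{b,d}
  FIRST(S)={a,b,d}  FIRST(A)={d}  FIRST(B)={a,b,d}  FIRST(C)={b}
iter 3: (stable)
  FIRST(S)={a,b,d}  FIRST(A)={d}  FIRST(B)={a,b,d}  FIRST(C)={b}

FIRST(S) = ["a", "b", "d"]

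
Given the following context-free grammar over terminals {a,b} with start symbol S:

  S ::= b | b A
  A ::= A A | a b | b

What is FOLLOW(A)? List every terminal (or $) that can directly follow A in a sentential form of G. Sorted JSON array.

FIRST iteration:
iter 1:
  A via A→a b: +{a}
  A via A→b: +{b}
  S via S→b: +{b}
  S: {b}  A: {a,b}
iter 2: — fixpoint
  S: {b}  A: {a,b}

FOLLOW iteration:
FOLLOW(S) := {$}
pass 1:
  A→A A: FOLLOW(A) ⊇ FIRST(A) = {a,b}; new: +{a,b}
  S→b A: FOLLOW(A) ⊇ FOLLOW(S) ⊇ {$}; new: +{$}
  FOLLOW(S)={$}  FOLLOW(A)={$,a,b}
pass 2: (stable)
  FOLLOW(S)={$}  FOLLOW(A)={$,a,b}

FOLLOW(A) = ["$", "a", "b"]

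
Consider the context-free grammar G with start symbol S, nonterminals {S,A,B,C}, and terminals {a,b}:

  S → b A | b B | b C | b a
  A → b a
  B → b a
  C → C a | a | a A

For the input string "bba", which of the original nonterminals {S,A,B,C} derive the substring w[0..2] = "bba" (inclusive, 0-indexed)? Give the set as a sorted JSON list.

CNF form of G:
  S -> T0 A | T0 B | T0 C | T0 T1
  A -> T0 T1
  B -> T0 T1
  C -> C T1 | T1 A | a
  T0 -> b
  T1 -> a

Fill CYK table bottom-up (cells [i..j] with 0 ≤ i ≤ j ≤ 2 only):
  T[0,0] 'b' = {T0}  orig:{}
  T[1,1] 'b' = {T0}  orig:{}
  T[2,2] 'a' = {C,T1}  orig:{C}
  T[0,1] 'bb' = ∅
  T[1,2] 'ba' = {A,B,S}
  T[0,2] 'bba' = {S}

Original NTs in T[0,2] deriving "bba": ["S"]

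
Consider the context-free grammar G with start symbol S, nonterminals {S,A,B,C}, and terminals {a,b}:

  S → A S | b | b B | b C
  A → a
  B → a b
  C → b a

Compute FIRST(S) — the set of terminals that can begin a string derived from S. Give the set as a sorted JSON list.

FIRST sets, iterate to fixpoint:
round 1:
  A via A→a: +{a}
  B via B→a b: +{a}
  C via C→b a: +{b}
  S via S→A S: +{a}
  S via S→b: +{b}
  S: {a,b}  A: {a}  B: {a}  C: {b}
round 2: (no change)
  S: {a,b}  A: {a}  B: {a}  C: {b}

FIRST(S) = ["a", "b"]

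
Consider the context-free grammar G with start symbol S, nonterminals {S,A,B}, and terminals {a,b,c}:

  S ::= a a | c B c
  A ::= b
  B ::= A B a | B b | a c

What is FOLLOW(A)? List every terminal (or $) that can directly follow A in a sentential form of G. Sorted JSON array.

FIRST sets, iterate to fixpoint:
iter 1:
  A via A→b: +{b}
  B via B→A B a: +{b}
  B via B→a c: +{a}
  S via S→a a: +{a}
  S via S→c B c: +{c}
  S: {a,c}  A: {b}  B: {a,b}
iter 2: (stable)
  S: {a,c}  A: {b}  B: {a,b}

FOLLOW iteration:
FOLLOW(S) := {$}
round 1:
  B→A B a: FOLLOW(A) ⊇ FIRST(B) = {a,b}; new: +{a,b}
  B→A B a: FOLLOW(B) ⊇ FIRST(a) = {a}; new: +{a}
  B→B b: FOLLOW(B) ⊇ FIRST(b) = {b}; new: +{b}
  S→c B c: FOLLOW(B) ⊇ FIRST(c) = {c}; new: +{c}
  S: {$}  A: {a,b}  B: {a,b,c}
round 2: — fixpoint
  S: {$}  A: {a,b}  B: {a,b,c}

FOLLOW(A) = ["a", "b"]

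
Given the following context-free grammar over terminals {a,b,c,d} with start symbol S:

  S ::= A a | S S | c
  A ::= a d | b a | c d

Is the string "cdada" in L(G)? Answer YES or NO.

CNF form of G:
  S -> A T0 | S S | c
  A -> T0 T1 | T2 T0 | T3 T1
  T0 -> a
  T1 -> d
  T2 -> b
  T3 -> c

CYK table (by increasing span):
  cell(0,0) c: {S,T3}  orig:{S}
  cell(1,1) d: {T1}  orig:{}
  cell(2,2) a: {T0}  orig:{}
  cell(3,3) d: {T1}  orig:{}
  cell(4,4) a: {T0}  orig:{}
  cell(0,1) cd: {A}
  cell(1,2) da: ∅
  cell(2,3) ad: {A}
  cell(3,4) da: ∅
  cell(0,2) cda: {S}
  cell(1,3) dad: ∅
  cell(2,4) ada: {S}
  cell(0,3) cdad: ∅
  cell(1,4) dada: ∅
  cell(0,4) cdada: ∅

S ∉ T[0,4] ⇒ NO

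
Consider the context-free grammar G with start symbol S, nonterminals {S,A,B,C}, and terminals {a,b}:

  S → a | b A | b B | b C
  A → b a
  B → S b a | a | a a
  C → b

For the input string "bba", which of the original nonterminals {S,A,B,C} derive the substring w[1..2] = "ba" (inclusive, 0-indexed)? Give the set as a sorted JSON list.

CNF form of G:
  S -> T0 A | T0 B | T0 C | a
  A -> T0 T1
  B -> S X2 | T1 T1 | a
  C -> b
  T0 -> b
  T1 -> a
  X2 -> T0 T1

CYK table (by increasing span) — only the sub-triangle for w[1..2]:
  [1..1]={C,T0}  "b"  orig:{C}
  [2..2]={B,S,T1}  "a"  orig:{B,S}
  [1..2]={A,S,X2}  "ba"  orig:{A,S}

Original NTs in T[1,2] deriving "ba": ["A", "S"]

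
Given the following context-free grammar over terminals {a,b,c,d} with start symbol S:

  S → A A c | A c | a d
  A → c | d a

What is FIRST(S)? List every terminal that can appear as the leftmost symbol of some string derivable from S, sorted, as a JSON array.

Compute FIRST by fixpoint:
round 1:
  A via A→c: +{c}
  A via A→d a: +{d}
  S via S→A A c: +{c,d}
  S via S→a d: +{a}
  FIRST[S]={a,c,d}  FIRST[A]={c,d}
round 2: done
  FIRST[S]={a,c,d}  FIRST[A]={c,d}

FIRST(S) = ["a", "c", "d"]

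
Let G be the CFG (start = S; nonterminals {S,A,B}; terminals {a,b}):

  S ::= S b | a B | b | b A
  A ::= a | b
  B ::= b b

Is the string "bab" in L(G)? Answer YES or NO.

CNF form of G:
  S -> S T0 | T0 A | T1 B | b
  A -> a | b
  B -> T0 T0
  T0 -> b
  T1 -> a

Fill CYK table bottom-up:
  cell(0,0) b: {A,S,T0}  orig:{A,S}
  cell(1,1) a: {A,T1}  orig:{A}
  cell(2,2) b: {A,S,T0}  orig:{A,S}
  cell(0,1) ba: {S}
  cell(1,2) ab: ∅
  cell(0,2) bab: {S}

S ∈ T[0,2] ⇒ YES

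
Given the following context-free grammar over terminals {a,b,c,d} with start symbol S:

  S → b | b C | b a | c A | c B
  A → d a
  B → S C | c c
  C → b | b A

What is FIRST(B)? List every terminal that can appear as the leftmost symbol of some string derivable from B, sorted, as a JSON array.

FIRST iteration:
round 1:
  A via A→d a: +{d}
  B via B→c c: +{c}
  C via C→b: +{b}
  S via S→b: +{b}
  S via S→c A: +{c}
  FIRST[S]={b,c}  FIRST[A]={d}  FIRST[B]={c}  FIRST[C]={b}
round 2:
  B via B→S C: +{b}
  FIRST[S]={b,c}  FIRST[A]={d}  FIRST[B]={b,c}  FIRST[C]={b}
round 3: (no change)
  FIRST[S]={b,c}  FIRST[A]={d}  FIRST[B]={b,c}  FIRST[C]={b}

FIRST(B) = ["b", "c"]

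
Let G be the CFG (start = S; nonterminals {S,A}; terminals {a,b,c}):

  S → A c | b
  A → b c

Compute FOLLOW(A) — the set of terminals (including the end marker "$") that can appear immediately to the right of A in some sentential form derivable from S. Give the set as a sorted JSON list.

FIRST sets, iterate to fixpoint:
iter 1:
  A via A→b c: +{b}
  S via S→A c: +{b}
  S: {b}  A: {b}
iter 2: done
  S: {b}  A: {b}

FOLLOW sets:
initialize: $ ∈ FOLLOW(S)
round 1:
  S→A c: FOLLOW(A) ⊇ FIRST(c) = {c}; new: +{c}
  FOLLOW[S]={$}  FOLLOW[A]={c}
round 2: done
  FOLLOW[S]={$}  FOLLOW[A]={c}

FOLLOW(A) = ["c"]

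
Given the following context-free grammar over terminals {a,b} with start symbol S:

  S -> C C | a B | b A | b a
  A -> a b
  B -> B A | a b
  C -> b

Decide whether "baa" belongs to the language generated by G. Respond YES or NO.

Convert to CNF:
  S -> C C | T0 B | T1 A | T1 T0
  A -> T0 T1
  B -> B A | T0 T1
  C -> b
  T0 -> a
  T1 -> b

CYK table (by increasing span):
  T[0,0] 'b' = {C,T1}  orig:{C}
  T[1,1] 'a' = {T0}  orig:{}
  T[2,2] 'a' = {T0}  orig:{}
  T[0,1] 'ba' = {S}
  T[1,2] 'aa' = ∅
  T[0,2] 'baa' = ∅

S ∉ T[0,2] ⇒ NO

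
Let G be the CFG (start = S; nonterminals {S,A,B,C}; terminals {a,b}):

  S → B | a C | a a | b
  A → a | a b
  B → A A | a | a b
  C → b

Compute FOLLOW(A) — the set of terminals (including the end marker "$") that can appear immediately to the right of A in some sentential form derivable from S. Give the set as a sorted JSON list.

Compute FIRST by fixpoint:
[1]
  A via A→a: +{a}
  B via B→A A: +{a}
  C via C→b: +{b}
  S via S→B: +{a}
  S via S→b: +{b}
  FIRST[S]={a,b}  FIRST[A]={a}  FIRST[B]={a}  FIRST[C]={b}
[2] (no change)
  FIRST[S]={a,b}  FIRST[A]={a}  FIRST[B]={a}  FIRST[C]={b}

FOLLOW sets:
FOLLOW(S) := {$}
pass 1:
  B→A A: FOLLOW(A) ⊇ FIRST(A) = {a}; new: +{a}
  S→B: FOLLOW(B) ⊇ FOLLOW(S) ⊇ {$}; new: +{$}
  S→a C: FOLLOW(C) ⊇ FOLLOW(S) ⊇ {$}; new: +{$}
  S: {$}  A: {a}  B: {$}  C: {$}
pass 2:
  B→A A: FOLLOW(A) ⊇ FOLLOW(B) ⊇ {$}; new: +{$}
  S: {$}  A: {$,a}  B: {$}  C: {$}
pass 3: (stable)
  S: {$}  A: {$,a}  B: {$}  C: {$}

FOLLOW(A) = ["$", "a"]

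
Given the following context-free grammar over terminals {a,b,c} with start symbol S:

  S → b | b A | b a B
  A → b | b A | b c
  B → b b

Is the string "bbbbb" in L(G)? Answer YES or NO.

CNF form of G:
  S -> T0 A | T0 X3 | b
  A -> T0 A | T0 T1 | b
  B -> T0 T0
  T0 -> b
  T1 -> c
  T2 -> a
  X3 -> T2 B

CYK fill:
  [0..0]={A,S,T0}  "b"  orig:{A,S}
  [1..1]={A,S,T0}  "b"  orig:{A,S}
  [2..2]={A,S,T0}  "b"  orig:{A,S}
  [3..3]={A,S,T0}  "b"  orig:{A,S}
  [4..4]={A,S,T0}  "b"  orig:{A,S}
  [0..1]={A,B,S}  "bb"
  [1..2]={A,B,S}  "bb"
  [2..3]={A,B,S}  "bb"
  [3..4]={A,B,S}  "bb"
  [0..2]={A,S}  "bbb"
  [1..3]={A,S}  "bbb"
  [2..4]={A,S}  "bbb"
  [0..3]={A,S}  "bbbb"
  [1..4]={A,S}  "bbbb"
  [0..4]={A,S}  "bbbbb"

S ∈ T[0,4] ⇒ YES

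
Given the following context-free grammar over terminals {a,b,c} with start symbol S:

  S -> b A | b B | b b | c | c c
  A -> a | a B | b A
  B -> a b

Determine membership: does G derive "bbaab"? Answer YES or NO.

Convert to CNF:
  S -> T1 A | T1 B | T1 T1 | T2 T2 | c
  A -> T0 B | T1 A | a
  B -> T0 T1
  T0 -> a
  T1 -> b
  T2 -> c

CYK fill:
  [0..0]={T1}  "b"  orig:{}
  [1..1]={T1}  "b"  orig:{}
  [2..2]={A,T0}  "a"  orig:{A}
  [3..3]={A,T0}  "a"  orig:{A}
  [4..4]={T1}  "b"  orig:{}
  [0..1]={S}  "bb"
  [1..2]={A,S}  "ba"
  [2..3]=∅  "aa"
  [3..4]={B}  "ab"
  [0..2]={A,S}  "bba"
  [1..3]=∅  "baa"
  [2..4]={A}  "aab"
  [0..3]=∅  "bbaa"
  [1..4]={A,S}  "baab"
  [0..4]={A,S}  "bbaab"

S ∈ T[0,4] ⇒ YES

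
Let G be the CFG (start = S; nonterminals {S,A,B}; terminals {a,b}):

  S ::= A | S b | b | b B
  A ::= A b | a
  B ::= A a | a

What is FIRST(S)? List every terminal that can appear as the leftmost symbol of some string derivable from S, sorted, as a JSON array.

FIRST sets, iterate to fixpoint:
round 1:
  A via A→a: +{a}
  B via B→A a: +{a}
  S via S→A: +{a}
  S via S→b: +{b}
  FIRST(S)={a,b}  FIRST(A)={a}  FIRST(B)={a}
round 2: (no change)
  FIRST(S)={a,b}  FIRST(A)={a}  FIRST(B)={a}

FIRST(S) = ["a", "b"]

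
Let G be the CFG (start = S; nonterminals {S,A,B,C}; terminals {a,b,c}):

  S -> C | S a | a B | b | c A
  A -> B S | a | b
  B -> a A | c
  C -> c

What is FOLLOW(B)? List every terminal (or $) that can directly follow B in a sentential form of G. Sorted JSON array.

FIRST iteration:
iter 1:
  A via A→a: +{a}
  A via A→b: +{b}
  B via B→a A: +{a}
  B via B→c: +{c}
  C via C→c: +{c}
  S via S→C: +{c}
  S via S→a B: +{a}
  S via S→b: +{b}
  FIRST[S]={a,b,c}  FIRST[A]={a,b}  FIRST[B]={a,c}  FIRST[C]={c}
iter 2:
  A via A→B S: +{c}
  FIRST[S]={a,b,c}  FIRST[A]={a,b,c}  FIRST[B]={a,c}  FIRST[C]={c}
iter 3: (stable)
  FIRST[S]={a,b,c}  FIRST[A]={a,b,c}  FIRST[B]={a,c}  FIRST[C]={c}

FOLLOW iteration:
initialize: $ ∈ FOLLOW(S)
round 1:
  A→B S: FOLLOW(B) ⊇ FIRST(S) = {a,b,c}; new: +{a,b,c}
  B→a A: FOLLOW(A) ⊇ FOLLOW(B) ⊇ {a,b,c}; new: +{a,b,c}
  S→C: FOLLOW(C) ⊇ FOLLOW(S) ⊇ {$}; new: +{$}
  S→S a: FOLLOW(S) ⊇ FIRST(a) = {a}; new: +{a}
  S→a B: FOLLOW(B) ⊇ FOLLOW(S) ⊇ {$,a}; new: +{$}
  S→c A: FOLLOW(A) ⊇ FOLLOW(S) ⊇ {$,a}; new: +{$}
  FOLLOW[S]={$,a}  FOLLOW[A]={$,a,b,c}  FOLLOW[B]={$,a,b,c}  FOLLOW[C]={$}
round 2:
  A→B S: FOLLOW(S) ⊇ FOLLOW(A) ⊇ {$,a,b,c}; new: +{b,c}
  S→C: FOLLOW(C) ⊇ FOLLOW(S) ⊇ {$,a,b,c}; new: +{a,b,c}
  FOLLOW[S]={$,a,b,c}  FOLLOW[A]={$,a,b,c}  FOLLOW[B]={$,a,b,c}  FOLLOW[C]={$,a,b,c}
round 3: (stable)
  FOLLOW[S]={$,a,b,c}  FOLLOW[A]={$,a,b,c}  FOLLOW[B]={$,a,b,c}  FOLLOW[C]={$,a,b,c}

FOLLOW(B) = ["$", "a", "b", "c"]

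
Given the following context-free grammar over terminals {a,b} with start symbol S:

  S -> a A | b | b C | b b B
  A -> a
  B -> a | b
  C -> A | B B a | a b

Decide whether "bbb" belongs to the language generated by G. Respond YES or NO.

CNF form of G:
  S -> T0 A | T1 C | T1 X3 | b
  A -> a
  B -> a | b
  C -> B X2 | T0 T1 | a
  T0 -> a
  T1 -> b
  X2 -> B T0
  X3 -> T1 B

Fill CYK table bottom-up:
  cell(0,0) b: {B,S,T1}  orig:{B,S}
  cell(1,1) b: {B,S,T1}  orig:{B,S}
  cell(2,2) b: {B,S,T1}  orig:{B,S}
  cell(0,1) bb: {X3}  orig:{}
  cell(1,2) bb: {X3}  orig:{}
  cell(0,2) bbb: {S}

S ∈ T[0,2] ⇒ YES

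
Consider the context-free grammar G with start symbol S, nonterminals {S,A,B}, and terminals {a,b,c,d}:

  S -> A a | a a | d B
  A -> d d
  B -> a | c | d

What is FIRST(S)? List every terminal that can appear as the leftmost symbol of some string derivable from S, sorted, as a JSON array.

FIRST iteration:
round 1:
  A via A→d d: +{d}
  B via B→a: +{a}
  B via B→c: +{c}
  B via B→d: +{d}
  S via S→A a: +{d}
  S via S→a a: +{a}
  FIRST[S]={a,d}  FIRST[A]={d}  FIRST[B]={a,c,d}
round 2: — fixpoint
  FIRST[S]={a,d}  FIRST[A]={d}  FIRST[B]={a,c,d}

FIRST(S) = ["a", "d"]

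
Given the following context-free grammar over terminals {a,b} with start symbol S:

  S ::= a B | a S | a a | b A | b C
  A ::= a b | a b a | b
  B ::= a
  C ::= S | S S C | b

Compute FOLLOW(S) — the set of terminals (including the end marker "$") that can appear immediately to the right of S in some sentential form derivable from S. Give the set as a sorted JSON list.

Compute FIRST by fixpoint:
round 1:
  A via A→a b: +{a}
  A via A→b: +{b}
  B via B→a: +{a}
  C via C→b: +{b}
  S via S→a B: +{a}
  S via S→b A: +{b}
  S: {a,b}  A: {a,b}  B: {a}  C: {b}
round 2:
  C via C→S: +{a}
  S: {a,b}  A: {a,b}  B: {a}  C: {a,b}
round 3: (no change)
  S: {a,b}  A: {a,b}  B: {a}  C: {a,b}

FOLLOW sets:
seed FOLLOW(S) with $
round 1:
  C→S S C: FOLLOW(S) ⊇ FIRST(S) = {a,b}; new: +{a,b}
  S→a B: FOLLOW(B) ⊇ FOLLOW(S) ⊇ {$,a,b}; new: +{$,a,b}
  S→b A: FOLLOW(A) ⊇ FOLLOW(S) ⊇ {$,a,b}; new: +{$,a,b}
  S→b C: FOLLOW(C) ⊇ FOLLOW(S) ⊇ {$,a,b}; new: +{$,a,b}
  S: {$,a,b}  A: {$,a,b}  B: {$,a,b}  C: {$,a,b}
round 2: (no change)
  S: {$,a,b}  A: {$,a,b}  B: {$,a,b}  C: {$,a,b}

FOLLOW(S) = ["$", "a", "b"]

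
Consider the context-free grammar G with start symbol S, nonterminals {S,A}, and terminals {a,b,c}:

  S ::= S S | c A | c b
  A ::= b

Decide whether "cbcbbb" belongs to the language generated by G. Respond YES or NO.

Convert to CNF:
  S -> S S | T0 A | T0 T1
  A -> b
  T0 -> c
  T1 -> b

CYK fill:
  cell(0,0) c: {T0}  orig:{}
  cell(1,1) b: {A,T1}  orig:{A}
  cell(2,2) c: {T0}  orig:{}
  cell(3,3) b: {A,T1}  orig:{A}
  cell(4,4) b: {A,T1}  orig:{A}
  cell(5,5) b: {A,T1}  orig:{A}
  cell(0,1) cb: {S}
  cell(1,2) bc: ∅
  cell(2,3) cb: {S}
  cell(3,4) bb: ∅
  cell(4,5) bb: ∅
  cell(0,2) cbc: ∅
  cell(1,3) bcb: ∅
  cell(2,4) cbb: ∅
  cell(3,5) bbb: ∅
  cell(0,3) cbcb: {S}
  cell(1,4) bcbb: ∅
  cell(2,5) cbbb: ∅
  cell(0,4) cbcbb: ∅
  cell(1,5) bcbbb: ∅
  cell(0,5) cbcbbb: ∅

S ∉ T[0,5] ⇒ NO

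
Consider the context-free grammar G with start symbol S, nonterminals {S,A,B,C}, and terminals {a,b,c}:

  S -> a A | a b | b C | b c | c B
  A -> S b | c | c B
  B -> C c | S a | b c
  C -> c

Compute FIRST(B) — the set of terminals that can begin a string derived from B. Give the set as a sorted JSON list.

Compute FIRST by fixpoint:
iter 1:
  A via A→c: +{c}
  B via B→b c: +{b}
  C via C→c: +{c}
  S via S→a A: +{a}
  S via S→b C: +{b}
  S via S→c B: +{c}
  FIRST(S)={a,b,c}  FIRST(A)={c}  FIRST(B)={b}  FIRST(C)={c}
iter 2:
  A via A→S b: +{a,b}
  B via B→C c: +{c}
  B via B→S a: +{a}
  FIRST(S)={a,b,c}  FIRST(A)={a,b,c}  FIRST(B)={a,b,c}  FIRST(C)={c}
iter 3: (no change)
  FIRST(S)={a,b,c}  FIRST(A)={a,b,c}  FIRST(B)={a,b,c}  FIRST(C)={c}

FIRST(B) = ["a", "b", "c"]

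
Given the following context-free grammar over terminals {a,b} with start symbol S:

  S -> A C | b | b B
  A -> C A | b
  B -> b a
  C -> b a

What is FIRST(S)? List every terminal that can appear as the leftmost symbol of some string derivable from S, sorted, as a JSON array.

Compute FIRST by fixpoint:
iter 1:
  A via A→b: +{b}
  B via B→b a: +{b}
  C via C→b a: +{b}
  S via S→A C: +{b}
  FIRST(S)={b}  FIRST(A)={b}  FIRST(B)={b}  FIRST(C)={b}
iter 2: — fixpoint
  FIRST(S)={b}  FIRST(A)={b}  FIRST(B)={b}  FIRST(C)={b}

FIRST(S) = ["b"]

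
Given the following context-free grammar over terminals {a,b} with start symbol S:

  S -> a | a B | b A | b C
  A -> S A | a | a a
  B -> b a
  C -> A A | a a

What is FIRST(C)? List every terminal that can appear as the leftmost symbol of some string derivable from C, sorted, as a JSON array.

Compute FIRST by fixpoint:
iter 1:
  A via A→a: +{a}
  B via B→b a: +{b}
  C via C→A A: +{a}
  S via S→a: +{a}
  S via S→b A: +{b}
  FIRST(S)={a,b}  FIRST(A)={a}  FIRST(B)={b}  FIRST(C)={a}
iter 2:
  A via A→S A: +{b}
  C via C→A A: +{b}
  FIRST(S)={a,b}  FIRST(A)={a,b}  FIRST(B)={b}  FIRST(C)={a,b}
iter 3: — fixpoint
  FIRST(S)={a,b}  FIRST(A)={a,b}  FIRST(B)={b}  FIRST(C)={a,b}

FIRST(C) = ["a", "b"]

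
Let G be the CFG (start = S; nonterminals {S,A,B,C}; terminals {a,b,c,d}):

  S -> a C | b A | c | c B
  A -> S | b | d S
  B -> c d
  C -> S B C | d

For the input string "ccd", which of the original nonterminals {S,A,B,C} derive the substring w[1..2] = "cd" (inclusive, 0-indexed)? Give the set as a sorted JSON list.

CNF form of G:
  S -> T0 C | T1 A | T2 B | c
  A -> T0 C | T1 A | T2 B | T3 S | b | c
  B -> T2 T3
  C -> S X4 | d
  T0 -> a
  T1 -> b
  T2 -> c
  T3 -> d
  X4 -> B C

Fill CYK table bottom-up, restricted to cells inside w[1..2]:
  T[1,1] 'c' = {A,S,T2}  orig:{A,S}
  T[2,2] 'd' = {C,T3}  orig:{C}
  T[1,2] 'cd' = {B}

Original NTs in T[1,2] deriving "cd": ["B"]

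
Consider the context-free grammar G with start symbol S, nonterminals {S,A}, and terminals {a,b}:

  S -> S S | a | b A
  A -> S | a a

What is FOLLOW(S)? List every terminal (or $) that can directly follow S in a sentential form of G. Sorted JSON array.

FIRST iteration:
iter 1:
  A via A→a a: +{a}
  S via S→a: +{a}
  S via S→b A: +{b}
  S: {a,b}  A: {a}
iter 2:
  A via A→S: +{b}
  S: {a,b}  A: {a,b}
iter 3: (stable)
  S: {a,b}  A: {a,b}

FOLLOW sets:
seed FOLLOW(S) with $
round 1:
  S→S S: FOLLOW(S) ⊇ FIRST(S) = {a,b}; new: +{a,b}
  S→b A: FOLLOW(A) ⊇ FOLLOW(S) ⊇ {$,a,b}; new: +{$,a,b}
  FOLLOW(S)={$,a,b}  FOLLOW(A)={$,a,b}
round 2: done
  FOLLOW(S)={$,a,b}  FOLLOW(A)={$,a,b}

FOLLOW(S) = ["$", "a", "b"]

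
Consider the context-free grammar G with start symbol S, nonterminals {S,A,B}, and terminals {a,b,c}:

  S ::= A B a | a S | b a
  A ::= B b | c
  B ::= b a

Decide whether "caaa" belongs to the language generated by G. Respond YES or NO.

Convert to CNF:
  S -> A X2 | T0 T1 | T1 S
  A -> B T0 | c
  B -> T0 T1
  T0 -> b
  T1 -> a
  X2 -> B T1

Fill CYK table bottom-up:
  [0..0]={A}  "c"
  [1..1]={T1}  "a"  orig:{}
  [2..2]={T1}  "a"  orig:{}
  [3..3]={T1}  "a"  orig:{}
  [0..1]=∅  "ca"
  [1..2]=∅  "aa"
  [2..3]=∅  "aa"
  [0..2]=∅  "caa"
  [1..3]=∅  "aaa"
  [0..3]=∅  "caaa"

S ∉ T[0,3] ⇒ NO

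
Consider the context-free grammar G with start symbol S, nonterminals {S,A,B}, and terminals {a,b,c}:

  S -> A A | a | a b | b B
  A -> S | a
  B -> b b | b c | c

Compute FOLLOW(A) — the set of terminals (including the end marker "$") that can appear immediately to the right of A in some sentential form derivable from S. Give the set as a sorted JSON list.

Compute FIRST by fixpoint:
iter 1:
  A via A→a: +{a}
  B via B→b b: +{b}
  B via B→c: +{c}
  S via S→A A: +{a}
  S via S→b B: +{b}
  FIRST(S)={a,b}  FIRST(A)={a}  FIRST(B)={b,c}
iter 2:
  A via A→S: +{b}
  FIRST(S)={a,b}  FIRST(A)={a,b}  FIRST(B)={b,c}
iter 3: (no change)
  FIRST(S)={a,b}  FIRST(A)={a,b}  FIRST(B)={b,c}

FOLLOW sets:
initialize: $ ∈ FOLLOW(S)
iter 1:
  S→A A: FOLLOW(A) ⊇ FIRST(A) = {a,b}; new: +{a,b}
  S→A A: FOLLOW(A) ⊇ FOLLOW(S) ⊇ {$}; new: +{$}
  S→b B: FOLLOW(B) ⊇ FOLLOW(S) ⊇ {$}; new: +{$}
  FOLLOW(S)={$}  FOLLOW(A)={$,a,b}  FOLLOW(B)={$}
iter 2:
  A→S: FOLLOW(S) ⊇ FOLLOW(A) ⊇ {$,a,b}; new: +{a,b}
  S→b B: FOLLOW(B) ⊇ FOLLOW(S) ⊇ {$,a,b}; new: +{a,b}
  FOLLOW(S)={$,a,b}  FOLLOW(A)={$,a,b}  FOLLOW(B)={$,a,b}
iter 3: done
  FOLLOW(S)={$,a,b}  FOLLOW(A)={$,a,b}  FOLLOW(B)={$,a,b}

FOLLOW(A) = ["$", "a", "b"]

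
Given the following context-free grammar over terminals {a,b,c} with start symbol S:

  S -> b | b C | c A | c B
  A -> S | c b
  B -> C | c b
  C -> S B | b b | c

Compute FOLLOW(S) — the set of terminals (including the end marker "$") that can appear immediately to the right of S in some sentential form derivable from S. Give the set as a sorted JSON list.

FIRST iteration:
round 1:
  A via A→c b: +{c}
  B via B→c b: +{c}
  C via C→b b: +{b}
  C via C→c: +{c}
  S via S→b: +{b}
  S via S→c A: +{c}
  FIRST[S]={b,c}  FIRST[A]={c}  FIRST[B]={c}  FIRST[C]={b,c}
round 2:
  A via A→S: +{b}
  B via B→C: +{b}
  FIRST[S]={b,c}  FIRST[A]={b,c}  FIRST[B]={b,c}  FIRST[C]={b,c}
round 3: done
  FIRST[S]={b,c}  FIRST[A]={b,c}  FIRST[B]={b,c}  FIRST[C]={b,c}

FOLLOW iteration:
FOLLOW(S) := {$}
round 1:
  C→S B: FOLLOW(S) ⊇ FIRST(B) = {b,c}; new: +{b,c}
  S→b C: FOLLOW(C) ⊇ FOLLOW(S) ⊇ {$,b,c}; new: +{$,b,c}
  S→c A: FOLLOW(A) ⊇ FOLLOW(S) ⊇ {$,b,c}; new: +{$,b,c}
  S→c B: FOLLOW(B) ⊇ FOLLOW(S) ⊇ {$,b,c}; new: +{$,b,c}
  FOLLOW[S]={$,b,c}  FOLLOW[A]={$,b,c}  FOLLOW[B]={$,b,c}  FOLLOW[C]={$,b,c}
round 2: done
  FOLLOW[S]={$,b,c}  FOLLOW[A]={$,b,c}  FOLLOW[B]={$,b,c}  FOLLOW[C]={$,b,c}

FOLLOW(S) = ["$", "b", "c"]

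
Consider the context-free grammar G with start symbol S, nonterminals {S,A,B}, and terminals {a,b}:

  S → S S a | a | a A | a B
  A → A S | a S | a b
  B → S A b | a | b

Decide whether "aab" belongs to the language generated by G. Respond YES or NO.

CNF form of G:
  S -> S X3 | T0 A | T0 B | a
  A -> A S | T0 S | T0 T1
  B -> S X2 | a | b
  T0 -> a
  T1 -> b
  X2 -> A T1
  X3 -> S T0

Fill CYK table bottom-up:
  [0..0]={B,S,T0}  "a"  orig:{B,S}
  [1..1]={B,S,T0}  "a"  orig:{B,S}
  [2..2]={B,T1}  "b"  orig:{B}
  [0..1]={A,S,X3}  "aa"  orig:{A,S}
  [1..2]={A,S}  "ab"
  [0..2]={A,S,X2}  "aab"  orig:{A,S}

S ∈ T[0,2] ⇒ YES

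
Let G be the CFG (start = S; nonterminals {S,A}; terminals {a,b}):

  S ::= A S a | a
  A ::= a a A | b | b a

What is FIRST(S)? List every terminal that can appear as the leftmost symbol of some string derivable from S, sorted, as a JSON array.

Compute FIRST by fixpoint:
round 1:
  A via A→a a A: +{a}
  A via A→b: +{b}
  S via S→A S a: +{a,b}
  FIRST(S)={a,b}  FIRST(A)={a,b}
round 2: done
  FIRST(S)={a,b}  FIRST(A)={a,b}

FIRST(S) = ["a", "b"]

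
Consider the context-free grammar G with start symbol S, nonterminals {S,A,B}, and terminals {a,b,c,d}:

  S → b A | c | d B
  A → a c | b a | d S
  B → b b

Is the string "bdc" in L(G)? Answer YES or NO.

CNF form of G:
  S -> T2 A | T3 B | c
  A -> T0 T1 | T2 T0 | T3 S
  B -> T2 T2
  T0 -> a
  T1 -> c
  T2 -> b
  T3 -> d

CYK fill:
  T[0,0] 'b' = {T2}  orig:{}
  T[1,1] 'd' = {T3}  orig:{}
  T[2,2] 'c' = {S,T1}  orig:{S}
  T[0,1] 'bd' = ∅
  T[1,2] 'dc' = {A}
  T[0,2] 'bdc' = {S}

S ∈ T[0,2] ⇒ YES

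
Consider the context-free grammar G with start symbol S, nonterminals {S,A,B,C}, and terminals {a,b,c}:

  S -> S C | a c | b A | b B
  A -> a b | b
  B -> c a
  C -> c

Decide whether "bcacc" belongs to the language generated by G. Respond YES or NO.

Convert to CNF:
  S -> S C | T0 T2 | T1 A | T1 B
  A -> T0 T1 | b
  B -> T2 T0
  C -> c
  T0 -> a
  T1 -> b
  T2 -> c

Fill CYK table bottom-up:
  T[0,0] 'b' = {A,T1}  orig:{A}
  T[1,1] 'c' = {C,T2}  orig:{C}
  T[2,2] 'a' = {T0}  orig:{}
  T[3,3] 'c' = {C,T2}  orig:{C}
  T[4,4] 'c' = {C,T2}  orig:{C}
  T[0,1] 'bc' = ∅
  T[1,2] 'ca' = {B}
  T[2,3] 'ac' = {S}
  T[3,4] 'cc' = ∅
  T[0,2] 'bca' = {S}
  T[1,3] 'cac' = ∅
  T[2,4] 'acc' = {S}
  T[0,3] 'bcac' = {S}
  T[1,4] 'cacc' = ∅
  T[0,4] 'bcacc' = {S}

S ∈ T[0,4] ⇒ YES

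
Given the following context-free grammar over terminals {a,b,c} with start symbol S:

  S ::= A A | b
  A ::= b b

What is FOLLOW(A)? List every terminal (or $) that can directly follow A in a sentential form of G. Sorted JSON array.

Compute FIRST by fixpoint:
[1]
  A via A→b b: +{b}
  S via S→A A: +{b}
  FIRST(S)={b}  FIRST(A)={b}
[2] done
  FIRST(S)={b}  FIRST(A)={b}

Compute FOLLOW by fixpoint:
initialize: $ ∈ FOLLOW(S)
iter 1:
  S→A A: FOLLOW(A) ⊇ FIRST(A) = {b}; new: +{b}
  S→A A: FOLLOW(A) ⊇ FOLLOW(S) ⊇ {$}; new: +{$}
  FOLLOW[S]={$}  FOLLOW[A]={$,b}
iter 2: — fixpoint
  FOLLOW[S]={$}  FOLLOW[A]={$,b}

FOLLOW(A) = ["$", "b"]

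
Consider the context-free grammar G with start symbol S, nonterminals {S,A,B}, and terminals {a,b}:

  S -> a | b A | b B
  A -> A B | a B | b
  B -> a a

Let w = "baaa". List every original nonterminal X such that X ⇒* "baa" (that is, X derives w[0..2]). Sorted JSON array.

Convert to CNF:
  S -> T1 A | T1 B | a
  A -> A B | T0 B | b
  B -> T0 T0
  T0 -> a
  T1 -> b

CYK table (by increasing span), restricted to cells inside w[0..2]:
  cell(0,0) b: {A,T1}  orig:{A}
  cell(1,1) a: {S,T0}  orig:{S}
  cell(2,2) a: {S,T0}  orig:{S}
  cell(0,1) ba: ∅
  cell(1,2) aa: {B}
  cell(0,2) baa: {A,S}

Original NTs in T[0,2] deriving "baa": ["A", "S"]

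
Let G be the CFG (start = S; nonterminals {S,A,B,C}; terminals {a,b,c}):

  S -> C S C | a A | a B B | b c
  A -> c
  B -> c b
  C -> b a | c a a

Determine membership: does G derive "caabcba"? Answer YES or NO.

Convert to CNF:
  S -> C X4 | T1 T0 | T2 A | T2 X5
  A -> c
  B -> T0 T1
  C -> T0 X3 | T1 T2
  T0 -> c
  T1 -> b
  T2 -> a
  X3 -> T2 T2
  X4 -> S C
  X5 -> B B

Fill CYK table bottom-up:
  [0..0]={A,T0}  "c"  orig:{A}
  [1..1]={T2}  "a"  orig:{}
  [2..2]={T2}  "a"  orig:{}
  [3..3]={T1}  "b"  orig:{}
  [4..4]={A,T0}  "c"  orig:{A}
  [5..5]={T1}  "b"  orig:{}
  [6..6]={T2}  "a"  orig:{}
  [0..1]=∅  "ca"
  [1..2]={X3}  "aa"  orig:{}
  [2..3]=∅  "ab"
  [3..4]={S}  "bc"
  [4..5]={B}  "cb"
  [5..6]={C}  "ba"
  [0..2]={C}  "caa"
  [1..3]=∅  "aab"
  [2..4]=∅  "abc"
  [3..5]=∅  "bcb"
  [4..6]=∅  "cba"
  [0..3]=∅  "caab"
  [1..4]=∅  "aabc"
  [2..5]=∅  "abcb"
  [3..6]={X4}  "bcba"  orig:{}
  [0..4]=∅  "caabc"
  [1..5]=∅  "aabcb"
  [2..6]=∅  "abcba"
  [0..5]=∅  "caabcb"
  [1..6]=∅  "aabcba"
  [0..6]={S}  "caabcba"

S ∈ T[0,6] ⇒ YES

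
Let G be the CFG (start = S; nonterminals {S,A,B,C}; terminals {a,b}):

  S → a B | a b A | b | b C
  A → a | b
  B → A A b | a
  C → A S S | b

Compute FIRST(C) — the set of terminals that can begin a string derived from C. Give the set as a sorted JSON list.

FIRST sets, iterate to fixpoint:
iter 1:
  A via A→a: +{a}
  A via A→b: +{b}
  B via B→A A b: +{a,b}
  C via C→A S S: +{a,b}
  S via S→a B: +{a}
  S via S→b: +{b}
  FIRST[S]={a,b}  FIRST[A]={a,b}  FIRST[B]={a,b}  FIRST[C]={a,b}
iter 2: done
  FIRST[S]={a,b}  FIRST[A]={a,b}  FIRST[B]={a,b}  FIRST[C]={a,b}

FIRST(C) = ["a", "b"]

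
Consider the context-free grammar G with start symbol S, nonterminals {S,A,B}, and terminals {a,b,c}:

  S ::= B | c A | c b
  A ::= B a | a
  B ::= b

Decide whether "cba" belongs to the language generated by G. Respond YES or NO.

CNF form of G:
  S -> T1 A | T1 T2 | b
  A -> B T0 | a
  B -> b
  T0 -> a
  T1 -> c
  T2 -> b

CYK table (by increasing span):
  cell(0,0) c: {T1}  orig:{}
  cell(1,1) b: {B,S,T2}  orig:{B,S}
  cell(2,2) a: {A,T0}  orig:{A}
  cell(0,1) cb: {S}
  cell(1,2) ba: {A}
  cell(0,2) cba: {S}

S ∈ T[0,2] ⇒ YES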